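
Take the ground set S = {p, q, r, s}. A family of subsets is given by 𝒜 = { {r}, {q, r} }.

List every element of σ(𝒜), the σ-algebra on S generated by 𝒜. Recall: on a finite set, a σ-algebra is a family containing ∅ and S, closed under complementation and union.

Take S₀ = 𝒜 ∪ {∅, S} = { ∅, {r}, {q, r}, S }.
Iteration 1 adds 2:
  {p, s}  = ᶜ of {q, r}
  {p, q, s}  = ᶜ of {r}
  — 6 sets.
Iteration 2: +1 →
  {p, r, s}  = {r} ∪ {p, s}
  — 7 sets.
Iteration 3 (1 new):
  {q}  = ᶜ of {p, r, s}
  — 8 sets.
Iteration 4: already closed under ᶜ and ∪.

|σ(𝒜)| = 8.  σ(𝒜) = { ∅, {q}, {r}, {p, s}, {q, r}, {p, q, s}, {p, r, s}, S }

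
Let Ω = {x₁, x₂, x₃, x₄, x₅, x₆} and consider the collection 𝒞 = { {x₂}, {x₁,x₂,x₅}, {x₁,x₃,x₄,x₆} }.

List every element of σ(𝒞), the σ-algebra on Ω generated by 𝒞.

|σ(𝒞)| = 16.  σ(𝒞) = { {}, {x₁}, {x₂}, {x₅}, {x₁,x₂}, {x₁,x₅}, {x₂,x₅}, {x₁,x₂,x₅}, {x₃,x₄,x₆}, {x₁,x₃,x₄,x₆}, {x₂,x₃,x₄,x₆}, {x₃,x₄,x₅,x₆}, {x₁,x₂,x₃,x₄,x₆}, {x₁,x₃,x₄,x₅,x₆}, {x₂,x₃,x₄,x₅,x₆}, Ω }

Trace:
Seed the family with 𝒞 together with ∅ and Ω: { {}, {x₂}, {x₁,x₂,x₅}, {x₁,x₃,x₄,x₆}, Ω }.
Round 1. New:
  {x₂,x₅}  = Ω∖{x₁,x₃,x₄,x₆}
  {x₃,x₄,x₆}  = Ω∖{x₁,x₂,x₅}
  {x₁,x₂,x₃,x₄,x₆}  = {x₁,x₃,x₄,x₆} ∪ {x₂}
  {x₁,x₃,x₄,x₅,x₆}  = Ω∖{x₂}
  [9 total]
Round 2 (3 new):
  {x₅}  = Ω∖{x₁,x₂,x₃,x₄,x₆}
  {x₂,x₃,x₄,x₆}  = {x₂} ∪ {x₃,x₄,x₆}
  {x₂,x₃,x₄,x₅,x₆}  = {x₂,x₅} ∪ {x₃,x₄,x₆}
  [12 total]
Round 3 adds 3:
  {x₁}  = Ω∖{x₂,x₃,x₄,x₅,x₆}
  {x₁,x₅}  = Ω∖{x₂,x₃,x₄,x₆}
  {x₃,x₄,x₅,x₆}  = {x₃,x₄,x₆} ∪ {x₅}
  [15 total]
Round 4 (1 new):
  {x₁,x₂}  = Ω∖{x₃,x₄,x₅,x₆}
  [16 total]
Round 5: no new sets; the family is a σ-algebra.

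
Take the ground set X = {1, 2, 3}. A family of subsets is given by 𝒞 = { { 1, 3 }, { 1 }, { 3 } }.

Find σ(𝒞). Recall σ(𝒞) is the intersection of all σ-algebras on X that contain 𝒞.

Initial family (5 sets): { {  }, { 1 }, { 3 }, { 1, 3 }, X }.
Iteration 1: 3 new —
  { 2 }  = { 1, 3 }ᶜ
  { 1, 2 }  = { 3 }ᶜ
  { 2, 3 }  = { 1 }ᶜ
  |family| = 8
Iteration 2 adds nothing — fixpoint reached.

Hence σ(𝒞) has 8 members: { {  }, { 1 }, { 2 }, { 3 }, { 1, 2 }, { 1, 3 }, { 2, 3 }, X }.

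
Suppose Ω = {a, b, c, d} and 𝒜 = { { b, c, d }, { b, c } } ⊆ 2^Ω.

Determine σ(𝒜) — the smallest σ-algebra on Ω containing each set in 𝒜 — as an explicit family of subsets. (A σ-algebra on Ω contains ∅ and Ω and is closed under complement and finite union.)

Start: 𝒜 ∪ {∅, Ω} = { ∅, { b, c }, { b, c, d }, Ω }.
Round 1 (2 new):
  { a }  = Ω∖{ b, c, d }
  { a, d }  = Ω∖{ b, c }
  |family| = 6
Round 2: +1 →
  { a, b, c }  = { b, c } ∪ { a }
  |family| = 7
Round 3. New:
  { d }  = Ω∖{ a, b, c }
  |family| = 8
Round 4: no new sets; the family is a σ-algebra.

Hence σ(𝒜) has 8 members: { ∅, { a }, { d }, { a, d }, { b, c }, { a, b, c }, { b, c, d }, Ω }.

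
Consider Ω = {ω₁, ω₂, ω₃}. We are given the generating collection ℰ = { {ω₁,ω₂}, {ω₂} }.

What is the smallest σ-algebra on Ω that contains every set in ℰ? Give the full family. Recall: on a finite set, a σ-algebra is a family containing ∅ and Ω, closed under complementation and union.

σ(ℰ) (8 sets): { {}, {ω₁}, {ω₂}, {ω₃}, {ω₁,ω₂}, {ω₁,ω₃}, {ω₂,ω₃}, Ω }

Working:
Seed the family with ℰ together with ∅ and Ω: { {}, {ω₂}, {ω₁,ω₂}, Ω }.
Iteration 1: +2 →
  {ω₃}  = ᶜ of {ω₁,ω₂}
  {ω₁,ω₃}  = ᶜ of {ω₂}
Iteration 2: 1 new —
  {ω₂,ω₃}  = {ω₃} ∪ {ω₂}
Iteration 3: +1 →
  {ω₁}  = ᶜ of {ω₂,ω₃}
After Iteration 4 the family is unchanged; done.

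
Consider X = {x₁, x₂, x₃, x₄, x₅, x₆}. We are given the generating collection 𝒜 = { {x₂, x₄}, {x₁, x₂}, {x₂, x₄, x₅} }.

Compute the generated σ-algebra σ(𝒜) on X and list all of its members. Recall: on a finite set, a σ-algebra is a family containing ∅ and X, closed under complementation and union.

σ(𝒜) (32 sets): { {}, {x₁}, {x₂}, {x₄}, {x₅}, {x₁, x₂}, {x₁, x₄}, {x₁, x₅}, {x₂, x₄}, {x₂, x₅}, {x₃, x₆}, {x₄, x₅}, {x₁, x₂, x₄}, {x₁, x₂, x₅}, {x₁, x₃, x₆}, {x₁, x₄, x₅}, {x₂, x₃, x₆}, {x₂, x₄, x₅}, {x₃, x₄, x₆}, {x₃, x₅, x₆}, {x₁, x₂, x₃, x₆}, {x₁, x₂, x₄, x₅}, {x₁, x₃, x₄, x₆}, {x₁, x₃, x₅, x₆}, {x₂, x₃, x₄, x₆}, {x₂, x₃, x₅, x₆}, {x₃, x₄, x₅, x₆}, {x₁, x₂, x₃, x₄, x₆}, {x₁, x₂, x₃, x₅, x₆}, {x₁, x₃, x₄, x₅, x₆}, {x₂, x₃, x₄, x₅, x₆}, X }

Working:
Initial family (5 sets): { {}, {x₁, x₂}, {x₂, x₄}, {x₂, x₄, x₅}, X }.
Round 1: 5 new —
  {x₁, x₂, x₄}  = {x₁, x₂} ∪ {x₂, x₄}
  {x₁, x₃, x₆}  = ᶜ of {x₂, x₄, x₅}
  {x₁, x₂, x₄, x₅}  = {x₁, x₂} ∪ {x₂, x₄, x₅}
  {x₁, x₃, x₅, x₆}  = ᶜ of {x₂, x₄}
  {x₃, x₄, x₅, x₆}  = ᶜ of {x₁, x₂}
Round 2 (7 new):
  {x₃, x₆}  = ᶜ of {x₁, x₂, x₄, x₅}
  {x₃, x₅, x₆}  = ᶜ of {x₁, x₂, x₄}
  {x₁, x₂, x₃, x₆}  = {x₁, x₂} ∪ {x₁, x₃, x₆}
  {x₁, x₂, x₃, x₄, x₆}  = {x₁, x₃, x₆} ∪ {x₁, x₂, x₄}
  {x₁, x₂, x₃, x₅, x₆}  = {x₁, x₃, x₅, x₆} ∪ {x₁, x₂}
  {x₁, x₃, x₄, x₅, x₆}  = {x₁, x₃, x₅, x₆} ∪ {x₃, x₄, x₅, x₆}
  {x₂, x₃, x₄, x₅, x₆}  = {x₃, x₄, x₅, x₆} ∪ {x₂, x₄}
Round 3 (6 new):
  {x₁}  = ᶜ of {x₂, x₃, x₄, x₅, x₆}
  {x₂}  = ᶜ of {x₁, x₃, x₄, x₅, x₆}
  {x₄}  = ᶜ of {x₁, x₂, x₃, x₅, x₆}
  {x₅}  = ᶜ of {x₁, x₂, x₃, x₄, x₆}
  {x₄, x₅}  = ᶜ of {x₁, x₂, x₃, x₆}
  {x₂, x₃, x₄, x₆}  = {x₃, x₆} ∪ {x₂, x₄}
Round 4 adds 9:
  {x₁, x₄}  = {x₁} ∪ {x₄}
  {x₁, x₅}  = ᶜ of {x₂, x₃, x₄, x₆}
  {x₂, x₅}  = {x₂} ∪ {x₅}
  {x₁, x₂, x₅}  = {x₁, x₂} ∪ {x₅}
  {x₁, x₄, x₅}  = {x₁} ∪ {x₄, x₅}
  {x₂, x₃, x₆}  = {x₂} ∪ {x₃, x₆}
  {x₃, x₄, x₆}  = {x₃, x₆} ∪ {x₄}
  {x₁, x₃, x₄, x₆}  = {x₁, x₃, x₆} ∪ {x₄}
  {x₂, x₃, x₅, x₆}  = {x₂} ∪ {x₃, x₅, x₆}
Round 5: closed — nothing new.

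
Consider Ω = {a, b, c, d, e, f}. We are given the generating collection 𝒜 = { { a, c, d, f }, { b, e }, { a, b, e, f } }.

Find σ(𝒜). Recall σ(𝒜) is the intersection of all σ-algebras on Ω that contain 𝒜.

|σ(𝒜)| = 8.  σ(𝒜) = { {}, { a, f }, { b, e }, { c, d }, { a, b, e, f }, { a, c, d, f }, { b, c, d, e }, Ω }

Check:
Take S₀ = 𝒜 ∪ {∅, Ω} = { {}, { b, e }, { a, b, e, f }, { a, c, d, f }, Ω }.
Pass 1 (1 new):
  { c, d }  = complement { a, b, e, f }
  — 6 sets.
Pass 2 adds 1:
  { b, c, d, e }  = { b, e } ∪ { c, d }
  — 7 sets.
Pass 3: +1 →
  { a, f }  = complement { b, c, d, e }
  — 8 sets.
Pass 4 adds nothing — fixpoint reached.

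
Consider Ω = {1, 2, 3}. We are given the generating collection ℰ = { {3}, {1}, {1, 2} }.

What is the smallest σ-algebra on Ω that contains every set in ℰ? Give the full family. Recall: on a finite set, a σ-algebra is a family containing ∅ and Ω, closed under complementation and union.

Initial family (5 sets): { {}, {1}, {3}, {1, 2}, Ω }.
Pass 1: +2 →
  {1, 3}  = {3} ∪ {1}
  {2, 3}  = Ω∖{1}
  |family| = 7
Pass 2: 1 new —
  {2}  = Ω∖{1, 3}
  |family| = 8
After Pass 3 the family is unchanged; done.

Hence σ(ℰ) has 8 members: { {}, {1}, {2}, {3}, {1, 2}, {1, 3}, {2, 3}, Ω }.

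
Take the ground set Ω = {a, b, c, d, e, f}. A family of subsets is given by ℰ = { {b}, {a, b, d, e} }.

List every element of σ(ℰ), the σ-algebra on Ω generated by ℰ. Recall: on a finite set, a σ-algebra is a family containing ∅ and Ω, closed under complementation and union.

Take S₀ = ℰ ∪ {∅, Ω} = { {}, {b}, {a, b, d, e}, Ω }.
Pass 1: +2 →
  {c, f}  = Ω∖{a, b, d, e}
  {a, c, d, e, f}  = Ω∖{b}
  (now 6)
Pass 2: +1 →
  {b, c, f}  = {c, f} ∪ {b}
  (now 7)
Pass 3 adds 1:
  {a, d, e}  = Ω∖{b, c, f}
  (now 8)
After Pass 4 the family is unchanged; done.

Therefore σ(ℰ) = { {}, {b}, {c, f}, {a, d, e}, {b, c, f}, {a, b, d, e}, {a, c, d, e, f}, Ω } (|σ(ℰ)| = 8).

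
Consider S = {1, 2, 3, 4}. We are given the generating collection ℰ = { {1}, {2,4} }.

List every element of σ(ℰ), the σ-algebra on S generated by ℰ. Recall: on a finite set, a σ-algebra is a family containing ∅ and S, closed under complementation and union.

Seed the family with ℰ together with ∅ and S: { {}, {1}, {2,4}, S }.
Round 1 adds 3:
  {1,3}  = ᶜ of {2,4}
  {1,2,4}  = {2,4} ∪ {1}
  {2,3,4}  = ᶜ of {1}
  |family| = 7
Round 2 adds 1:
  {3}  = ᶜ of {1,2,4}
  |family| = 8
Round 3: stable.

Hence σ(ℰ) has 8 members: { {}, {1}, {3}, {1,3}, {2,4}, {1,2,4}, {2,3,4}, S }.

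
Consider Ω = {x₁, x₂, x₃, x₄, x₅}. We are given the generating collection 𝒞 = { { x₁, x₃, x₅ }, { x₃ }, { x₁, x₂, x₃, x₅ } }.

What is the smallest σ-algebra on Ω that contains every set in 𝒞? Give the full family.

σ(𝒞) (16 sets): { {  }, { x₂ }, { x₃ }, { x₄ }, { x₁, x₅ }, { x₂, x₃ }, { x₂, x₄ }, { x₃, x₄ }, { x₁, x₂, x₅ }, { x₁, x₃, x₅ }, { x₁, x₄, x₅ }, { x₂, x₃, x₄ }, { x₁, x₂, x₃, x₅ }, { x₁, x₂, x₄, x₅ }, { x₁, x₃, x₄, x₅ }, Ω }

Derivation:
Take S₀ = 𝒞 ∪ {∅, Ω} = { {  }, { x₃ }, { x₁, x₃, x₅ }, { x₁, x₂, x₃, x₅ }, Ω }.
Step 1. New:
  { x₄ }  = ᶜ of { x₁, x₂, x₃, x₅ }
  { x₂, x₄ }  = ᶜ of { x₁, x₃, x₅ }
  { x₁, x₂, x₄, x₅ }  = ᶜ of { x₃ }
  |family| = 8
Step 2 adds 3:
  { x₃, x₄ }  = { x₄ } ∪ { x₃ }
  { x₂, x₃, x₄ }  = { x₃ } ∪ { x₂, x₄ }
  { x₁, x₃, x₄, x₅ }  = { x₄ } ∪ { x₁, x₃, x₅ }
  |family| = 11
Step 3: 3 new —
  { x₂ }  = ᶜ of { x₁, x₃, x₄, x₅ }
  { x₁, x₅ }  = ᶜ of { x₂, x₃, x₄ }
  { x₁, x₂, x₅ }  = ᶜ of { x₃, x₄ }
  |family| = 14
Step 4 adds 2:
  { x₂, x₃ }  = { x₃ } ∪ { x₂ }
  { x₁, x₄, x₅ }  = { x₁, x₅ } ∪ { x₄ }
  |family| = 16
Step 5: closed — nothing new.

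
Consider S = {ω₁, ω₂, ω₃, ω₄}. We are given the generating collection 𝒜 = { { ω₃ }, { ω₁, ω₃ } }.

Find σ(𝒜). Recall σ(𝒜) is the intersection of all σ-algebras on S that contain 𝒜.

Answer: σ(𝒜) = { ∅, { ω₁ }, { ω₃ }, { ω₁, ω₃ }, { ω₂, ω₄ }, { ω₁, ω₂, ω₄ }, { ω₂, ω₃, ω₄ }, S }

Derivation:
Start: 𝒜 ∪ {∅, S} = { ∅, { ω₃ }, { ω₁, ω₃ }, S }.
Pass 1: +2 →
  { ω₂, ω₄ }  = S∖{ ω₁, ω₃ }
  { ω₁, ω₂, ω₄ }  = S∖{ ω₃ }
Pass 2: +1 →
  { ω₂, ω₃, ω₄ }  = { ω₃ } ∪ { ω₂, ω₄ }
Pass 3: +1 →
  { ω₁ }  = S∖{ ω₂, ω₃, ω₄ }
Pass 4: no new sets; the family is a σ-algebra.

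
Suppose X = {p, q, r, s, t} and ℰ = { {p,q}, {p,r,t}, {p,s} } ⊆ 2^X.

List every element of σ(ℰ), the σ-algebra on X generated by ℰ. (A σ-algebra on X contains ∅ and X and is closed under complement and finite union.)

Begin from { ∅, {p,q}, {p,s}, {p,r,t}, X } (that is, ℰ plus ∅ and X).
Step 1: 6 new —
  {q,s}  = ᶜ of {p,r,t}
  {p,q,s}  = {p,s} ∪ {p,q}
  {q,r,t}  = ᶜ of {p,s}
  {r,s,t}  = ᶜ of {p,q}
  {p,q,r,t}  = {p,q} ∪ {p,r,t}
  {p,r,s,t}  = {p,s} ∪ {p,r,t}
  (now 11)
Step 2: 4 new —
  {q}  = ᶜ of {p,r,s,t}
  {s}  = ᶜ of {p,q,r,t}
  {r,t}  = ᶜ of {p,q,s}
  {q,r,s,t}  = {r,s,t} ∪ {q,r,t}
  (now 15)
Step 3 (1 new):
  {p}  = ᶜ of {q,r,s,t}
  (now 16)
Step 4: already closed under ᶜ and ∪.

σ(ℰ) = { ∅, {p}, {q}, {s}, {p,q}, {p,s}, {q,s}, {r,t}, {p,q,s}, {p,r,t}, {q,r,t}, {r,s,t}, {p,q,r,t}, {p,r,s,t}, {q,r,s,t}, X }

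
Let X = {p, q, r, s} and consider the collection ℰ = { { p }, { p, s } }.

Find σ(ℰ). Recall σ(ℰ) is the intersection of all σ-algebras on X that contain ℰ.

σ(ℰ) = { {}, { p }, { s }, { p, s }, { q, r }, { p, q, r }, { q, r, s }, X }

Derivation:
Seed the family with ℰ together with ∅ and X: { {}, { p }, { p, s }, X }.
Round 1: +2 →
  { q, r }  = { p, s }ᶜ
  { q, r, s }  = { p }ᶜ
  (now 6)
Round 2 adds 1:
  { p, q, r }  = { q, r } ∪ { p }
  (now 7)
Round 3: 1 new —
  { s }  = { p, q, r }ᶜ
  (now 8)
Round 4: no new sets; the family is a σ-algebra.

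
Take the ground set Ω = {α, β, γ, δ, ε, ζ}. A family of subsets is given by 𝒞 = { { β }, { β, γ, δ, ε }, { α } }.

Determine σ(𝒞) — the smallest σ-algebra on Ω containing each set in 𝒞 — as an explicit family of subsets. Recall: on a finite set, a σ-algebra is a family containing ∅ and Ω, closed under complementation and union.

Seed the family with 𝒞 together with ∅ and Ω: { {}, { α }, { β }, { β, γ, δ, ε }, Ω }.
Iteration 1 adds 5:
  { α, β }  = { β } ∪ { α }
  { α, ζ }  = complement { β, γ, δ, ε }
  { α, β, γ, δ, ε }  = { β, γ, δ, ε } ∪ { α }
  { α, γ, δ, ε, ζ }  = complement { β }
  { β, γ, δ, ε, ζ }  = complement { α }
Iteration 2 adds 3:
  { ζ }  = complement { α, β, γ, δ, ε }
  { α, β, ζ }  = { α, β } ∪ { α, ζ }
  { γ, δ, ε, ζ }  = complement { α, β }
Iteration 3 adds 2:
  { β, ζ }  = { β } ∪ { ζ }
  { γ, δ, ε }  = complement { α, β, ζ }
Iteration 4 adds 1:
  { α, γ, δ, ε }  = complement { β, ζ }
Iteration 5: closed — nothing new.

σ(𝒞) = { {}, { α }, { β }, { ζ }, { α, β }, { α, ζ }, { β, ζ }, { α, β, ζ }, { γ, δ, ε }, { α, γ, δ, ε }, { β, γ, δ, ε }, { γ, δ, ε, ζ }, { α, β, γ, δ, ε }, { α, γ, δ, ε, ζ }, { β, γ, δ, ε, ζ }, Ω }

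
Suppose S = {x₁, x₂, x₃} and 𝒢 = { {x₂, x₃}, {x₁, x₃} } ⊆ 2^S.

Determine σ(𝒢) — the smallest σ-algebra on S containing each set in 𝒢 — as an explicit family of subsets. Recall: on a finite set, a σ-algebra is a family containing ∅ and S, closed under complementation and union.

Seed the family with 𝒢 together with ∅ and S: { ∅, {x₁, x₃}, {x₂, x₃}, S }.
Iteration 1 adds 2:
  {x₁}  = complement {x₂, x₃}
  {x₂}  = complement {x₁, x₃}
  — 6 sets.
Iteration 2. New:
  {x₁, x₂}  = {x₂} ∪ {x₁}
  — 7 sets.
Iteration 3: 1 new —
  {x₃}  = complement {x₁, x₂}
  — 8 sets.
Iteration 4: no new sets; the family is a σ-algebra.

Therefore σ(𝒢) = { ∅, {x₁}, {x₂}, {x₃}, {x₁, x₂}, {x₁, x₃}, {x₂, x₃}, S } (|σ(𝒢)| = 8).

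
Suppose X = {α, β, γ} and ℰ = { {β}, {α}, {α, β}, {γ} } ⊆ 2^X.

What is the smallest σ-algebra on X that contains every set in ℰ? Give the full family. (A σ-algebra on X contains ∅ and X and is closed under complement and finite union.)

σ(ℰ) = { {}, {α}, {β}, {γ}, {α, β}, {α, γ}, {β, γ}, X }

Derivation:
Take S₀ = ℰ ∪ {∅, X} = { {}, {α}, {β}, {γ}, {α, β}, X }.
Step 1: 2 new —
  {α, γ}  = {β}ᶜ
  {β, γ}  = {α}ᶜ
  [8 total]
After Step 2 the family is unchanged; done.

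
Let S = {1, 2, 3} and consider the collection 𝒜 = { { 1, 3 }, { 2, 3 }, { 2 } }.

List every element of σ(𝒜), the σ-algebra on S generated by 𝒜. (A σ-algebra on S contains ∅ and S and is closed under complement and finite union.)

Answer: σ(𝒜) = { {}, { 1 }, { 2 }, { 3 }, { 1, 2 }, { 1, 3 }, { 2, 3 }, S }

Check:
Begin from { {}, { 2 }, { 1, 3 }, { 2, 3 }, S } (that is, 𝒜 plus ∅ and S).
Step 1: +1 →
  { 1 }  = ᶜ of { 2, 3 }
  (now 6)
Step 2: +1 →
  { 1, 2 }  = { 2 } ∪ { 1 }
  (now 7)
Step 3: +1 →
  { 3 }  = ᶜ of { 1, 2 }
  (now 8)
Step 4: no new sets; the family is a σ-algebra.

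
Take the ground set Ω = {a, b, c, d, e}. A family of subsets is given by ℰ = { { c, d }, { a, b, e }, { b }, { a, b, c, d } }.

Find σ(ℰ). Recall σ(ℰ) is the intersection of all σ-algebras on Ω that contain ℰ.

Answer: σ(ℰ) = { ∅, { a }, { b }, { e }, { a, b }, { a, e }, { b, e }, { c, d }, { a, b, e }, { a, c, d }, { b, c, d }, { c, d, e }, { a, b, c, d }, { a, c, d, e }, { b, c, d, e }, Ω }

Working:
Initial family (6 sets): { ∅, { b }, { c, d }, { a, b, e }, { a, b, c, d }, Ω }.
Step 1. New:
  { e }  = complement { a, b, c, d }
  { b, c, d }  = { c, d } ∪ { b }
  { a, c, d, e }  = complement { b }
  [9 total]
Step 2: 4 new —
  { a, e }  = complement { b, c, d }
  { b, e }  = { b } ∪ { e }
  { c, d, e }  = { c, d } ∪ { e }
  { b, c, d, e }  = { e } ∪ { b, c, d }
  [13 total]
Step 3. New:
  { a }  = complement { b, c, d, e }
  { a, b }  = complement { c, d, e }
  { a, c, d }  = complement { b, e }
  [16 total]
Step 4 adds nothing — fixpoint reached.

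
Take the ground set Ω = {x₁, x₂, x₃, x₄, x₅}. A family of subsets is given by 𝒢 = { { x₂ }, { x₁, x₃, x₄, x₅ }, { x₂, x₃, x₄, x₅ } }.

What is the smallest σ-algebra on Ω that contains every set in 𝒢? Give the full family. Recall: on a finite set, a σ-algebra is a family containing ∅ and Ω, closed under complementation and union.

σ(𝒢) (8 sets): { ∅, { x₁ }, { x₂ }, { x₁, x₂ }, { x₃, x₄, x₅ }, { x₁, x₃, x₄, x₅ }, { x₂, x₃, x₄, x₅ }, Ω }

Check:
Start: 𝒢 ∪ {∅, Ω} = { ∅, { x₂ }, { x₁, x₃, x₄, x₅ }, { x₂, x₃, x₄, x₅ }, Ω }.
Iteration 1 adds 1:
  { x₁ }  = complement { x₂, x₃, x₄, x₅ }
Iteration 2: +1 →
  { x₁, x₂ }  = { x₂ } ∪ { x₁ }
Iteration 3. New:
  { x₃, x₄, x₅ }  = complement { x₁, x₂ }
Iteration 4 adds nothing — fixpoint reached.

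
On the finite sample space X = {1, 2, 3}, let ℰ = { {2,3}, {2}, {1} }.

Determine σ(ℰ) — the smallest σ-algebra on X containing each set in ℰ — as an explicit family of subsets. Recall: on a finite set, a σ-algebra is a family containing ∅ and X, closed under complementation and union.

|σ(ℰ)| = 8.  σ(ℰ) = { {}, {1}, {2}, {3}, {1,2}, {1,3}, {2,3}, X }

Check:
Take S₀ = ℰ ∪ {∅, X} = { {}, {1}, {2}, {2,3}, X }.
Round 1: +2 →
  {1,2}  = {2} ∪ {1}
  {1,3}  = complement {2}
  (now 7)
Round 2: +1 →
  {3}  = complement {1,2}
  (now 8)
Round 3: closed — nothing new.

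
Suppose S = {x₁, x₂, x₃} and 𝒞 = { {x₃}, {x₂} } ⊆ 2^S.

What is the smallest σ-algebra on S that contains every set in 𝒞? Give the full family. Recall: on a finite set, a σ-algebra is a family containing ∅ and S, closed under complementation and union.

|σ(𝒞)| = 8.  σ(𝒞) = { {}, {x₁}, {x₂}, {x₃}, {x₁, x₂}, {x₁, x₃}, {x₂, x₃}, S }

Check:
Take S₀ = 𝒞 ∪ {∅, S} = { {}, {x₂}, {x₃}, S }.
Step 1. New:
  {x₁, x₂}  = complement {x₃}
  {x₁, x₃}  = complement {x₂}
  {x₂, x₃}  = {x₃} ∪ {x₂}
  [7 total]
Step 2: 1 new —
  {x₁}  = complement {x₂, x₃}
  [8 total]
Step 3: stable.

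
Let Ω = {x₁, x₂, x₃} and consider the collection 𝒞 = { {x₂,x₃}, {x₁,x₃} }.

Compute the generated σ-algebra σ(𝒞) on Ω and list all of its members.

Begin from { {}, {x₁,x₃}, {x₂,x₃}, Ω } (that is, 𝒞 plus ∅ and Ω).
Iteration 1 adds 2:
  {x₁}  = {x₂,x₃}ᶜ
  {x₂}  = {x₁,x₃}ᶜ
  (now 6)
Iteration 2: 1 new —
  {x₁,x₂}  = {x₂} ∪ {x₁}
  (now 7)
Iteration 3 (1 new):
  {x₃}  = {x₁,x₂}ᶜ
  (now 8)
After Iteration 4 the family is unchanged; done.

Therefore σ(𝒞) = { {}, {x₁}, {x₂}, {x₃}, {x₁,x₂}, {x₁,x₃}, {x₂,x₃}, Ω } (|σ(𝒞)| = 8).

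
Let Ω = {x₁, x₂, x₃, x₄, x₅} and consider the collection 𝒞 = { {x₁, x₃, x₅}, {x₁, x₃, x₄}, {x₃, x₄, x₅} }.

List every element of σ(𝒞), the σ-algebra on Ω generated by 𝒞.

Take S₀ = 𝒞 ∪ {∅, Ω} = { ∅, {x₁, x₃, x₄}, {x₁, x₃, x₅}, {x₃, x₄, x₅}, Ω }.
Iteration 1: +4 →
  {x₁, x₂}  = Ω∖{x₃, x₄, x₅}
  {x₂, x₄}  = Ω∖{x₁, x₃, x₅}
  {x₂, x₅}  = Ω∖{x₁, x₃, x₄}
  {x₁, x₃, x₄, x₅}  = {x₃, x₄, x₅} ∪ {x₁, x₃, x₄}
Iteration 2: +7 →
  {x₂}  = Ω∖{x₁, x₃, x₄, x₅}
  {x₁, x₂, x₄}  = {x₁, x₂} ∪ {x₂, x₄}
  {x₁, x₂, x₅}  = {x₂, x₅} ∪ {x₁, x₂}
  {x₂, x₄, x₅}  = {x₂, x₅} ∪ {x₂, x₄}
  {x₁, x₂, x₃, x₄}  = {x₁, x₂} ∪ {x₁, x₃, x₄}
  {x₁, x₂, x₃, x₅}  = {x₂, x₅} ∪ {x₁, x₃, x₅}
  {x₂, x₃, x₄, x₅}  = {x₂, x₅} ∪ {x₃, x₄, x₅}
Iteration 3 adds 7:
  {x₁}  = Ω∖{x₂, x₃, x₄, x₅}
  {x₄}  = Ω∖{x₁, x₂, x₃, x₅}
  {x₅}  = Ω∖{x₁, x₂, x₃, x₄}
  {x₁, x₃}  = Ω∖{x₂, x₄, x₅}
  {x₃, x₄}  = Ω∖{x₁, x₂, x₅}
  {x₃, x₅}  = Ω∖{x₁, x₂, x₄}
  {x₁, x₂, x₄, x₅}  = {x₂, x₅} ∪ {x₁, x₂, x₄}
Iteration 4 adds 7:
  {x₃}  = Ω∖{x₁, x₂, x₄, x₅}
  {x₁, x₄}  = {x₄} ∪ {x₁}
  {x₁, x₅}  = {x₅} ∪ {x₁}
  {x₄, x₅}  = {x₅} ∪ {x₄}
  {x₁, x₂, x₃}  = {x₁, x₂} ∪ {x₁, x₃}
  {x₂, x₃, x₄}  = {x₃, x₄} ∪ {x₂}
  {x₂, x₃, x₅}  = {x₂, x₅} ∪ {x₃, x₅}
Iteration 5 adds 2:
  {x₂, x₃}  = {x₂} ∪ {x₃}
  {x₁, x₄, x₅}  = {x₅} ∪ {x₁, x₄}
Iteration 6 adds nothing — fixpoint reached.

Hence σ(𝒞) has 32 members: { ∅, {x₁}, {x₂}, {x₃}, {x₄}, {x₅}, {x₁, x₂}, {x₁, x₃}, {x₁, x₄}, {x₁, x₅}, {x₂, x₃}, {x₂, x₄}, {x₂, x₅}, {x₃, x₄}, {x₃, x₅}, {x₄, x₅}, {x₁, x₂, x₃}, {x₁, x₂, x₄}, {x₁, x₂, x₅}, {x₁, x₃, x₄}, {x₁, x₃, x₅}, {x₁, x₄, x₅}, {x₂, x₃, x₄}, {x₂, x₃, x₅}, {x₂, x₄, x₅}, {x₃, x₄, x₅}, {x₁, x₂, x₃, x₄}, {x₁, x₂, x₃, x₅}, {x₁, x₂, x₄, x₅}, {x₁, x₃, x₄, x₅}, {x₂, x₃, x₄, x₅}, Ω }.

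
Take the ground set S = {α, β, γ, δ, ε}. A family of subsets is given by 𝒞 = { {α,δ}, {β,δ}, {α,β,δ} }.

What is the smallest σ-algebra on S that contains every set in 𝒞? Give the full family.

Answer: σ(𝒞) = { {}, {α}, {β}, {δ}, {α,β}, {α,δ}, {β,δ}, {γ,ε}, {α,β,δ}, {α,γ,ε}, {β,γ,ε}, {γ,δ,ε}, {α,β,γ,ε}, {α,γ,δ,ε}, {β,γ,δ,ε}, S }

Working:
Initial family (5 sets): { {}, {α,δ}, {β,δ}, {α,β,δ}, S }.
Pass 1. New:
  {γ,ε}  = S∖{α,β,δ}
  {α,γ,ε}  = S∖{β,δ}
  {β,γ,ε}  = S∖{α,δ}
  [8 total]
Pass 2 (3 new):
  {α,β,γ,ε}  = {α,γ,ε} ∪ {β,γ,ε}
  {α,γ,δ,ε}  = {α,γ,ε} ∪ {α,δ}
  {β,γ,δ,ε}  = {γ,ε} ∪ {β,δ}
  [11 total]
Pass 3 adds 3:
  {α}  = S∖{β,γ,δ,ε}
  {β}  = S∖{α,γ,δ,ε}
  {δ}  = S∖{α,β,γ,ε}
  [14 total]
Pass 4: +2 →
  {α,β}  = {β} ∪ {α}
  {γ,δ,ε}  = {δ} ∪ {γ,ε}
  [16 total]
Pass 5: closed — nothing new.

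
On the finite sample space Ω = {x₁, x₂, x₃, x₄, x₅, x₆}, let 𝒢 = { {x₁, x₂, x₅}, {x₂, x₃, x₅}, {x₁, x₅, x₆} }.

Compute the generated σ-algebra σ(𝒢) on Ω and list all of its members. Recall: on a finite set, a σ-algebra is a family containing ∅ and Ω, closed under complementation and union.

|σ(𝒢)| = 64.  σ(𝒢) = { {}, {x₁}, {x₂}, {x₃}, {x₄}, {x₅}, {x₆}, {x₁, x₂}, {x₁, x₃}, {x₁, x₄}, {x₁, x₅}, {x₁, x₆}, {x₂, x₃}, {x₂, x₄}, {x₂, x₅}, {x₂, x₆}, {x₃, x₄}, {x₃, x₅}, {x₃, x₆}, {x₄, x₅}, {x₄, x₆}, {x₅, x₆}, {x₁, x₂, x₃}, {x₁, x₂, x₄}, {x₁, x₂, x₅}, {x₁, x₂, x₆}, {x₁, x₃, x₄}, {x₁, x₃, x₅}, {x₁, x₃, x₆}, {x₁, x₄, x₅}, {x₁, x₄, x₆}, {x₁, x₅, x₆}, {x₂, x₃, x₄}, {x₂, x₃, x₅}, {x₂, x₃, x₆}, {x₂, x₄, x₅}, {x₂, x₄, x₆}, {x₂, x₅, x₆}, {x₃, x₄, x₅}, {x₃, x₄, x₆}, {x₃, x₅, x₆}, {x₄, x₅, x₆}, {x₁, x₂, x₃, x₄}, {x₁, x₂, x₃, x₅}, {x₁, x₂, x₃, x₆}, {x₁, x₂, x₄, x₅}, {x₁, x₂, x₄, x₆}, {x₁, x₂, x₅, x₆}, {x₁, x₃, x₄, x₅}, {x₁, x₃, x₄, x₆}, {x₁, x₃, x₅, x₆}, {x₁, x₄, x₅, x₆}, {x₂, x₃, x₄, x₅}, {x₂, x₃, x₄, x₆}, {x₂, x₃, x₅, x₆}, {x₂, x₄, x₅, x₆}, {x₃, x₄, x₅, x₆}, {x₁, x₂, x₃, x₄, x₅}, {x₁, x₂, x₃, x₄, x₆}, {x₁, x₂, x₃, x₅, x₆}, {x₁, x₂, x₄, x₅, x₆}, {x₁, x₃, x₄, x₅, x₆}, {x₂, x₃, x₄, x₅, x₆}, Ω }

Check:
Take S₀ = 𝒢 ∪ {∅, Ω} = { {}, {x₁, x₂, x₅}, {x₁, x₅, x₆}, {x₂, x₃, x₅}, Ω }.
Step 1 (6 new):
  {x₁, x₄, x₆}  = Ω∖{x₂, x₃, x₅}
  {x₂, x₃, x₄}  = Ω∖{x₁, x₅, x₆}
  {x₃, x₄, x₆}  = Ω∖{x₁, x₂, x₅}
  {x₁, x₂, x₃, x₅}  = {x₁, x₂, x₅} ∪ {x₂, x₃, x₅}
  {x₁, x₂, x₅, x₆}  = {x₁, x₂, x₅} ∪ {x₁, x₅, x₆}
  {x₁, x₂, x₃, x₅, x₆}  = {x₂, x₃, x₅} ∪ {x₁, x₅, x₆}
  (now 11)
Step 2: +12 →
  {x₄}  = Ω∖{x₁, x₂, x₃, x₅, x₆}
  {x₃, x₄}  = Ω∖{x₁, x₂, x₅, x₆}
  {x₄, x₆}  = Ω∖{x₁, x₂, x₃, x₅}
  {x₁, x₃, x₄, x₆}  = {x₁, x₄, x₆} ∪ {x₃, x₄, x₆}
  {x₁, x₄, x₅, x₆}  = {x₁, x₄, x₆} ∪ {x₁, x₅, x₆}
  {x₂, x₃, x₄, x₅}  = {x₂, x₃, x₄} ∪ {x₂, x₃, x₅}
  {x₂, x₃, x₄, x₆}  = {x₂, x₃, x₄} ∪ {x₃, x₄, x₆}
  {x₁, x₂, x₃, x₄, x₅}  = {x₂, x₃, x₄} ∪ {x₁, x₂, x₅}
  {x₁, x₂, x₃, x₄, x₆}  = {x₂, x₃, x₄} ∪ {x₁, x₄, x₆}
  {x₁, x₂, x₄, x₅, x₆}  = {x₁, x₄, x₆} ∪ {x₁, x₂, x₅}
  {x₁, x₃, x₄, x₅, x₆}  = {x₁, x₅, x₆} ∪ {x₃, x₄, x₆}
  {x₂, x₃, x₄, x₅, x₆}  = {x₂, x₃, x₅} ∪ {x₃, x₄, x₆}
  (now 23)
Step 3: 10 new —
  {x₁}  = Ω∖{x₂, x₃, x₄, x₅, x₆}
  {x₂}  = Ω∖{x₁, x₃, x₄, x₅, x₆}
  {x₃}  = Ω∖{x₁, x₂, x₄, x₅, x₆}
  {x₅}  = Ω∖{x₁, x₂, x₃, x₄, x₆}
  {x₆}  = Ω∖{x₁, x₂, x₃, x₄, x₅}
  {x₁, x₅}  = Ω∖{x₂, x₃, x₄, x₆}
  {x₁, x₆}  = Ω∖{x₂, x₃, x₄, x₅}
  {x₂, x₃}  = Ω∖{x₁, x₄, x₅, x₆}
  {x₂, x₅}  = Ω∖{x₁, x₃, x₄, x₆}
  {x₁, x₂, x₄, x₅}  = {x₁, x₂, x₅} ∪ {x₄}
  (now 33)
Step 4: +29 →
  {x₁, x₂}  = {x₁} ∪ {x₂}
  {x₁, x₃}  = {x₁} ∪ {x₃}
  {x₁, x₄}  = {x₁} ∪ {x₄}
  {x₂, x₄}  = {x₂} ∪ {x₄}
  {x₂, x₆}  = {x₂} ∪ {x₆}
  {x₃, x₅}  = {x₅} ∪ {x₃}
  {x₃, x₆}  = Ω∖{x₁, x₂, x₄, x₅}
  {x₄, x₅}  = {x₅} ∪ {x₄}
  {x₅, x₆}  = {x₆} ∪ {x₅}
  {x₁, x₂, x₃}  = {x₁} ∪ {x₂, x₃}
  {x₁, x₂, x₆}  = {x₁, x₆} ∪ {x₂}
  {x₁, x₃, x₄}  = {x₃, x₄} ∪ {x₁}
  {x₁, x₃, x₅}  = {x₃} ∪ {x₁, x₅}
  {x₁, x₃, x₆}  = {x₁, x₆} ∪ {x₃}
  {x₁, x₄, x₅}  = {x₁, x₅} ∪ {x₄}
  {x₂, x₃, x₆}  = {x₆} ∪ {x₂, x₃}
  {x₂, x₄, x₅}  = {x₂, x₅} ∪ {x₄}
  {x₂, x₄, x₆}  = {x₂} ∪ {x₄, x₆}
  {x₂, x₅, x₆}  = {x₂, x₅} ∪ {x₆}
  {x₃, x₄, x₅}  = {x₃, x₄} ∪ {x₅}
  {x₄, x₅, x₆}  = {x₅} ∪ {x₄, x₆}
  {x₁, x₂, x₃, x₄}  = {x₁} ∪ {x₂, x₃, x₄}
  {x₁, x₂, x₃, x₆}  = {x₁, x₆} ∪ {x₂, x₃}
  {x₁, x₂, x₄, x₆}  = {x₂} ∪ {x₁, x₄, x₆}
  {x₁, x₃, x₄, x₅}  = {x₃, x₄} ∪ {x₁, x₅}
  {x₁, x₃, x₅, x₆}  = {x₃} ∪ {x₁, x₅, x₆}
  {x₂, x₃, x₅, x₆}  = {x₆} ∪ {x₂, x₃, x₅}
  {x₂, x₄, x₅, x₆}  = {x₂, x₅} ∪ {x₄, x₆}
  {x₃, x₄, x₅, x₆}  = {x₅} ∪ {x₃, x₄, x₆}
  (now 62)
Step 5. New:
  {x₁, x₂, x₄}  = {x₂} ∪ {x₁, x₄}
  {x₃, x₅, x₆}  = {x₅, x₆} ∪ {x₃, x₅}
  (now 64)
After Step 6 the family is unchanged; done.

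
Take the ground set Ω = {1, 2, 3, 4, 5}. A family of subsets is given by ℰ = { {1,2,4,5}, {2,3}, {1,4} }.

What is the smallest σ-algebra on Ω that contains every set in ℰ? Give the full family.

Take S₀ = ℰ ∪ {∅, Ω} = { ∅, {1,4}, {2,3}, {1,2,4,5}, Ω }.
Iteration 1 adds 4:
  {3}  = complement {1,2,4,5}
  {1,4,5}  = complement {2,3}
  {2,3,5}  = complement {1,4}
  {1,2,3,4}  = {2,3} ∪ {1,4}
  |family| = 9
Iteration 2 (3 new):
  {5}  = complement {1,2,3,4}
  {1,3,4}  = {3} ∪ {1,4}
  {1,3,4,5}  = {1,4,5} ∪ {3}
  |family| = 12
Iteration 3: +3 →
  {2}  = complement {1,3,4,5}
  {2,5}  = complement {1,3,4}
  {3,5}  = {3} ∪ {5}
  |family| = 15
Iteration 4. New:
  {1,2,4}  = complement {3,5}
  |family| = 16
Iteration 5: already closed under ᶜ and ∪.

σ(ℰ) = { ∅, {2}, {3}, {5}, {1,4}, {2,3}, {2,5}, {3,5}, {1,2,4}, {1,3,4}, {1,4,5}, {2,3,5}, {1,2,3,4}, {1,2,4,5}, {1,3,4,5}, Ω }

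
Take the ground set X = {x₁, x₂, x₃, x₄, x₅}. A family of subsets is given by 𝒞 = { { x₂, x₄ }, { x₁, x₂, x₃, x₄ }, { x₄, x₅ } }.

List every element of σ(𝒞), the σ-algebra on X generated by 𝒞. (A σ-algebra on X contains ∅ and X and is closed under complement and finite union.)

Take S₀ = 𝒞 ∪ {∅, X} = { ∅, { x₂, x₄ }, { x₄, x₅ }, { x₁, x₂, x₃, x₄ }, X }.
Iteration 1 (4 new):
  { x₅ }  = X∖{ x₁, x₂, x₃, x₄ }
  { x₁, x₂, x₃ }  = X∖{ x₄, x₅ }
  { x₁, x₃, x₅ }  = X∖{ x₂, x₄ }
  { x₂, x₄, x₅ }  = { x₄, x₅ } ∪ { x₂, x₄ }
  — 9 sets.
Iteration 2: 3 new —
  { x₁, x₃ }  = X∖{ x₂, x₄, x₅ }
  { x₁, x₂, x₃, x₅ }  = { x₁, x₂, x₃ } ∪ { x₁, x₃, x₅ }
  { x₁, x₃, x₄, x₅ }  = { x₁, x₃, x₅ } ∪ { x₄, x₅ }
  — 12 sets.
Iteration 3 adds 2:
  { x₂ }  = X∖{ x₁, x₃, x₄, x₅ }
  { x₄ }  = X∖{ x₁, x₂, x₃, x₅ }
  — 14 sets.
Iteration 4 adds 2:
  { x₂, x₅ }  = { x₂ } ∪ { x₅ }
  { x₁, x₃, x₄ }  = { x₁, x₃ } ∪ { x₄ }
  — 16 sets.
Iteration 5: already closed under ᶜ and ∪.

Hence σ(𝒞) has 16 members: { ∅, { x₂ }, { x₄ }, { x₅ }, { x₁, x₃ }, { x₂, x₄ }, { x₂, x₅ }, { x₄, x₅ }, { x₁, x₂, x₃ }, { x₁, x₃, x₄ }, { x₁, x₃, x₅ }, { x₂, x₄, x₅ }, { x₁, x₂, x₃, x₄ }, { x₁, x₂, x₃, x₅ }, { x₁, x₃, x₄, x₅ }, X }.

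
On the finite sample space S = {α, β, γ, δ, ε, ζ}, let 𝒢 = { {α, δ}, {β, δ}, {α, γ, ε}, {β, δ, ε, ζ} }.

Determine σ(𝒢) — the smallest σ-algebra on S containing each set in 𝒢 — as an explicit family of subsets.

Seed the family with 𝒢 together with ∅ and S: { ∅, {α, δ}, {β, δ}, {α, γ, ε}, {β, δ, ε, ζ}, S }.
Step 1: +8 →
  {α, γ}  = ᶜ of {β, δ, ε, ζ}
  {α, β, δ}  = {α, δ} ∪ {β, δ}
  {β, δ, ζ}  = ᶜ of {α, γ, ε}
  {α, γ, δ, ε}  = {α, δ} ∪ {α, γ, ε}
  {α, γ, ε, ζ}  = ᶜ of {β, δ}
  {β, γ, ε, ζ}  = ᶜ of {α, δ}
  {α, β, γ, δ, ε}  = {α, γ, ε} ∪ {β, δ}
  {α, β, δ, ε, ζ}  = {β, δ, ε, ζ} ∪ {α, δ}
  |family| = 14
Step 2. New:
  {γ}  = ᶜ of {α, β, δ, ε, ζ}
  {ζ}  = ᶜ of {α, β, γ, δ, ε}
  {β, ζ}  = ᶜ of {α, γ, δ, ε}
  {α, γ, δ}  = {α, δ} ∪ {α, γ}
  {γ, ε, ζ}  = ᶜ of {α, β, δ}
  {α, β, γ, δ}  = {α, β, δ} ∪ {α, γ}
  {α, β, δ, ζ}  = {β, δ, ζ} ∪ {α, β, δ}
  {α, β, γ, δ, ζ}  = {β, δ, ζ} ∪ {α, γ}
  {α, β, γ, ε, ζ}  = {α, γ, ε, ζ} ∪ {β, γ, ε, ζ}
  {α, γ, δ, ε, ζ}  = {α, γ, ε, ζ} ∪ {α, δ}
  {β, γ, δ, ε, ζ}  = {β, δ, ζ} ∪ {β, γ, ε, ζ}
  |family| = 25
Step 3 adds 15:
  {α}  = ᶜ of {β, γ, δ, ε, ζ}
  {β}  = ᶜ of {α, γ, δ, ε, ζ}
  {δ}  = ᶜ of {α, β, γ, ε, ζ}
  {ε}  = ᶜ of {α, β, γ, δ, ζ}
  {γ, ε}  = ᶜ of {α, β, δ, ζ}
  {γ, ζ}  = {ζ} ∪ {γ}
  {ε, ζ}  = ᶜ of {α, β, γ, δ}
  {α, γ, ζ}  = {α, γ} ∪ {ζ}
  {α, δ, ζ}  = {α, δ} ∪ {ζ}
  {β, γ, δ}  = {β, δ} ∪ {γ}
  {β, γ, ζ}  = {β, ζ} ∪ {γ}
  {β, ε, ζ}  = ᶜ of {α, γ, δ}
  {α, β, γ, ζ}  = {α, γ} ∪ {β, ζ}
  {α, γ, δ, ζ}  = {α, γ, δ} ∪ {ζ}
  {β, γ, δ, ζ}  = {β, δ, ζ} ∪ {γ}
  |family| = 40
Step 4 adds 23:
  {α, β}  = {β} ∪ {α}
  {α, ε}  = ᶜ of {β, γ, δ, ζ}
  {α, ζ}  = {α} ∪ {ζ}
  {β, γ}  = {β} ∪ {γ}
  {β, ε}  = ᶜ of {α, γ, δ, ζ}
  {γ, δ}  = {γ} ∪ {δ}
  {δ, ε}  = ᶜ of {α, β, γ, ζ}
  {δ, ζ}  = {δ} ∪ {ζ}
  {α, β, γ}  = {β} ∪ {α, γ}
  {α, β, ζ}  = {β, ζ} ∪ {α}
  {α, δ, ε}  = ᶜ of {β, γ, ζ}
  {α, ε, ζ}  = ᶜ of {β, γ, δ}
  {β, γ, ε}  = ᶜ of {α, δ, ζ}
  {β, δ, ε}  = ᶜ of {α, γ, ζ}
  {γ, δ, ε}  = {γ, ε} ∪ {δ}
  {γ, δ, ζ}  = {γ, ζ} ∪ {δ}
  {δ, ε, ζ}  = {δ} ∪ {ε, ζ}
  {α, β, γ, ε}  = {α, γ, ε} ∪ {β}
  {α, β, δ, ε}  = ᶜ of {γ, ζ}
  {α, β, ε, ζ}  = {α} ∪ {β, ε, ζ}
  {α, δ, ε, ζ}  = {ε, ζ} ∪ {α, δ, ζ}
  {β, γ, δ, ε}  = {γ, ε} ∪ {β, γ, δ}
  {γ, δ, ε, ζ}  = {δ} ∪ {γ, ε, ζ}
  |family| = 63
Step 5 (1 new):
  {α, β, ε}  = ᶜ of {γ, δ, ζ}
  |family| = 64
Step 6 adds nothing — fixpoint reached.

Hence σ(𝒢) has 64 members: { ∅, {α}, {β}, {γ}, {δ}, {ε}, {ζ}, {α, β}, {α, γ}, {α, δ}, {α, ε}, {α, ζ}, {β, γ}, {β, δ}, {β, ε}, {β, ζ}, {γ, δ}, {γ, ε}, {γ, ζ}, {δ, ε}, {δ, ζ}, {ε, ζ}, {α, β, γ}, {α, β, δ}, {α, β, ε}, {α, β, ζ}, {α, γ, δ}, {α, γ, ε}, {α, γ, ζ}, {α, δ, ε}, {α, δ, ζ}, {α, ε, ζ}, {β, γ, δ}, {β, γ, ε}, {β, γ, ζ}, {β, δ, ε}, {β, δ, ζ}, {β, ε, ζ}, {γ, δ, ε}, {γ, δ, ζ}, {γ, ε, ζ}, {δ, ε, ζ}, {α, β, γ, δ}, {α, β, γ, ε}, {α, β, γ, ζ}, {α, β, δ, ε}, {α, β, δ, ζ}, {α, β, ε, ζ}, {α, γ, δ, ε}, {α, γ, δ, ζ}, {α, γ, ε, ζ}, {α, δ, ε, ζ}, {β, γ, δ, ε}, {β, γ, δ, ζ}, {β, γ, ε, ζ}, {β, δ, ε, ζ}, {γ, δ, ε, ζ}, {α, β, γ, δ, ε}, {α, β, γ, δ, ζ}, {α, β, γ, ε, ζ}, {α, β, δ, ε, ζ}, {α, γ, δ, ε, ζ}, {β, γ, δ, ε, ζ}, S }.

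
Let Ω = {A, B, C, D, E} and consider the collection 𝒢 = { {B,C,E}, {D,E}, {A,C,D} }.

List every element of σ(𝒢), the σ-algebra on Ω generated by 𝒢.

σ(𝒢) = { ∅, {A}, {B}, {C}, {D}, {E}, {A,B}, {A,C}, {A,D}, {A,E}, {B,C}, {B,D}, {B,E}, {C,D}, {C,E}, {D,E}, {A,B,C}, {A,B,D}, {A,B,E}, {A,C,D}, {A,C,E}, {A,D,E}, {B,C,D}, {B,C,E}, {B,D,E}, {C,D,E}, {A,B,C,D}, {A,B,C,E}, {A,B,D,E}, {A,C,D,E}, {B,C,D,E}, Ω }

Derivation:
Take S₀ = 𝒢 ∪ {∅, Ω} = { ∅, {D,E}, {A,C,D}, {B,C,E}, Ω }.
Iteration 1 adds 5:
  {A,D}  = Ω∖{B,C,E}
  {B,E}  = Ω∖{A,C,D}
  {A,B,C}  = Ω∖{D,E}
  {A,C,D,E}  = {D,E} ∪ {A,C,D}
  {B,C,D,E}  = {D,E} ∪ {B,C,E}
  (now 10)
Iteration 2. New:
  {A}  = Ω∖{B,C,D,E}
  {B}  = Ω∖{A,C,D,E}
  {A,D,E}  = {D,E} ∪ {A,D}
  {B,D,E}  = {B,E} ∪ {D,E}
  {A,B,C,D}  = {A,B,C} ∪ {A,C,D}
  {A,B,C,E}  = {B,E} ∪ {A,B,C}
  {A,B,D,E}  = {B,E} ∪ {A,D}
  (now 17)
Iteration 3: 8 new —
  {C}  = Ω∖{A,B,D,E}
  {D}  = Ω∖{A,B,C,E}
  {E}  = Ω∖{A,B,C,D}
  {A,B}  = {B} ∪ {A}
  {A,C}  = Ω∖{B,D,E}
  {B,C}  = Ω∖{A,D,E}
  {A,B,D}  = {A,D} ∪ {B}
  {A,B,E}  = {B,E} ∪ {A}
  (now 25)
Iteration 4 adds 7:
  {A,E}  = {E} ∪ {A}
  {B,D}  = {B} ∪ {D}
  {C,D}  = Ω∖{A,B,E}
  {C,E}  = Ω∖{A,B,D}
  {A,C,E}  = {E} ∪ {A,C}
  {B,C,D}  = {B,C} ∪ {D}
  {C,D,E}  = Ω∖{A,B}
  (now 32)
Iteration 5 adds nothing — fixpoint reached.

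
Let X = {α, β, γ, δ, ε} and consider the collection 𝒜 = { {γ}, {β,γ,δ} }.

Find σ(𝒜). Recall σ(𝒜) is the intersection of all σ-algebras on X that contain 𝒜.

Answer: σ(𝒜) = { {}, {γ}, {α,ε}, {β,δ}, {α,γ,ε}, {β,γ,δ}, {α,β,δ,ε}, X }

Derivation:
Start: 𝒜 ∪ {∅, X} = { {}, {γ}, {β,γ,δ}, X }.
Step 1: +2 →
  {α,ε}  = {β,γ,δ}ᶜ
  {α,β,δ,ε}  = {γ}ᶜ
  [6 total]
Step 2: 1 new —
  {α,γ,ε}  = {γ} ∪ {α,ε}
  [7 total]
Step 3. New:
  {β,δ}  = {α,γ,ε}ᶜ
  [8 total]
Step 4: closed — nothing new.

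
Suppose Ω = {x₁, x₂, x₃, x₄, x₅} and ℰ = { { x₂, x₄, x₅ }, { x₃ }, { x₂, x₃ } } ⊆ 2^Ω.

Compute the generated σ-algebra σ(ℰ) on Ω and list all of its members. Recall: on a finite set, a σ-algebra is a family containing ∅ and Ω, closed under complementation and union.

Take S₀ = ℰ ∪ {∅, Ω} = { ∅, { x₃ }, { x₂, x₃ }, { x₂, x₄, x₅ }, Ω }.
Round 1 adds 4:
  { x₁, x₃ }  = { x₂, x₄, x₅ }ᶜ
  { x₁, x₄, x₅ }  = { x₂, x₃ }ᶜ
  { x₁, x₂, x₄, x₅ }  = { x₃ }ᶜ
  { x₂, x₃, x₄, x₅ }  = { x₃ } ∪ { x₂, x₄, x₅ }
Round 2 adds 3:
  { x₁ }  = { x₂, x₃, x₄, x₅ }ᶜ
  { x₁, x₂, x₃ }  = { x₂, x₃ } ∪ { x₁, x₃ }
  { x₁, x₃, x₄, x₅ }  = { x₁, x₄, x₅ } ∪ { x₃ }
Round 3: 2 new —
  { x₂ }  = { x₁, x₃, x₄, x₅ }ᶜ
  { x₄, x₅ }  = { x₁, x₂, x₃ }ᶜ
Round 4. New:
  { x₁, x₂ }  = { x₂ } ∪ { x₁ }
  { x₃, x₄, x₅ }  = { x₃ } ∪ { x₄, x₅ }
Round 5: already closed under ᶜ and ∪.

|σ(ℰ)| = 16.  σ(ℰ) = { ∅, { x₁ }, { x₂ }, { x₃ }, { x₁, x₂ }, { x₁, x₃ }, { x₂, x₃ }, { x₄, x₅ }, { x₁, x₂, x₃ }, { x₁, x₄, x₅ }, { x₂, x₄, x₅ }, { x₃, x₄, x₅ }, { x₁, x₂, x₄, x₅ }, { x₁, x₃, x₄, x₅ }, { x₂, x₃, x₄, x₅ }, Ω }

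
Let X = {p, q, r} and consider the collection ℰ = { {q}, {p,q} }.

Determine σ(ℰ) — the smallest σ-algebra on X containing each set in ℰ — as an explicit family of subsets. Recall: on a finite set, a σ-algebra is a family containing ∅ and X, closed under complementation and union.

Initial family (4 sets): { ∅, {q}, {p,q}, X }.
Step 1. New:
  {r}  = {p,q}ᶜ
  {p,r}  = {q}ᶜ
Step 2. New:
  {q,r}  = {r} ∪ {q}
Step 3 (1 new):
  {p}  = {q,r}ᶜ
Step 4 adds nothing — fixpoint reached.

|σ(ℰ)| = 8.  σ(ℰ) = { ∅, {p}, {q}, {r}, {p,q}, {p,r}, {q,r}, X }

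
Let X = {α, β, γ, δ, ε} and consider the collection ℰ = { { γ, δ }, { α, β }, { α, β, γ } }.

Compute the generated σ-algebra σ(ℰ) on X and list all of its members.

Begin from { {}, { α, β }, { γ, δ }, { α, β, γ }, X } (that is, ℰ plus ∅ and X).
Step 1. New:
  { δ, ε }  = { α, β, γ }ᶜ
  { α, β, ε }  = { γ, δ }ᶜ
  { γ, δ, ε }  = { α, β }ᶜ
  { α, β, γ, δ }  = { γ, δ } ∪ { α, β, γ }
  (now 9)
Step 2 adds 3:
  { ε }  = { α, β, γ, δ }ᶜ
  { α, β, γ, ε }  = { α, β, γ } ∪ { α, β, ε }
  { α, β, δ, ε }  = { α, β } ∪ { δ, ε }
  (now 12)
Step 3 adds 2:
  { γ }  = { α, β, δ, ε }ᶜ
  { δ }  = { α, β, γ, ε }ᶜ
  (now 14)
Step 4. New:
  { γ, ε }  = { γ } ∪ { ε }
  { α, β, δ }  = { α, β } ∪ { δ }
  (now 16)
After Step 5 the family is unchanged; done.

Hence σ(ℰ) has 16 members: { {}, { γ }, { δ }, { ε }, { α, β }, { γ, δ }, { γ, ε }, { δ, ε }, { α, β, γ }, { α, β, δ }, { α, β, ε }, { γ, δ, ε }, { α, β, γ, δ }, { α, β, γ, ε }, { α, β, δ, ε }, X }.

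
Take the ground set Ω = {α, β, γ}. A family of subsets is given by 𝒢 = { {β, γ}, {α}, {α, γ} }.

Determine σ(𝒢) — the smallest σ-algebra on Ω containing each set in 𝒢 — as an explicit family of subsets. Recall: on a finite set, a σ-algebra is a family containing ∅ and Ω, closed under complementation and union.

σ(𝒢) = { {}, {α}, {β}, {γ}, {α, β}, {α, γ}, {β, γ}, Ω }

Derivation:
Initial family (5 sets): { {}, {α}, {α, γ}, {β, γ}, Ω }.
Pass 1 (1 new):
  {β}  = ᶜ of {α, γ}
  (now 6)
Pass 2 (1 new):
  {α, β}  = {β} ∪ {α}
  (now 7)
Pass 3: 1 new —
  {γ}  = ᶜ of {α, β}
  (now 8)
Pass 4: closed — nothing new.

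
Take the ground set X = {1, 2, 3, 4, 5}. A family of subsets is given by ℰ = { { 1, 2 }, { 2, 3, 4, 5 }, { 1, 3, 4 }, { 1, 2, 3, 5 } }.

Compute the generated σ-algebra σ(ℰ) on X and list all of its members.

σ(ℰ) (32 sets): { ∅, { 1 }, { 2 }, { 3 }, { 4 }, { 5 }, { 1, 2 }, { 1, 3 }, { 1, 4 }, { 1, 5 }, { 2, 3 }, { 2, 4 }, { 2, 5 }, { 3, 4 }, { 3, 5 }, { 4, 5 }, { 1, 2, 3 }, { 1, 2, 4 }, { 1, 2, 5 }, { 1, 3, 4 }, { 1, 3, 5 }, { 1, 4, 5 }, { 2, 3, 4 }, { 2, 3, 5 }, { 2, 4, 5 }, { 3, 4, 5 }, { 1, 2, 3, 4 }, { 1, 2, 3, 5 }, { 1, 2, 4, 5 }, { 1, 3, 4, 5 }, { 2, 3, 4, 5 }, X }

Working:
Take S₀ = ℰ ∪ {∅, X} = { ∅, { 1, 2 }, { 1, 3, 4 }, { 1, 2, 3, 5 }, { 2, 3, 4, 5 }, X }.
Round 1: 5 new —
  { 1 }  = complement { 2, 3, 4, 5 }
  { 4 }  = complement { 1, 2, 3, 5 }
  { 2, 5 }  = complement { 1, 3, 4 }
  { 3, 4, 5 }  = complement { 1, 2 }
  { 1, 2, 3, 4 }  = { 1, 3, 4 } ∪ { 1, 2 }
  [11 total]
Round 2: +6 →
  { 5 }  = complement { 1, 2, 3, 4 }
  { 1, 4 }  = { 4 } ∪ { 1 }
  { 1, 2, 4 }  = { 1, 2 } ∪ { 4 }
  { 1, 2, 5 }  = { 2, 5 } ∪ { 1, 2 }
  { 2, 4, 5 }  = { 2, 5 } ∪ { 4 }
  { 1, 3, 4, 5 }  = { 3, 4, 5 } ∪ { 1, 3, 4 }
  [17 total]
Round 3: 9 new —
  { 2 }  = complement { 1, 3, 4, 5 }
  { 1, 3 }  = complement { 2, 4, 5 }
  { 1, 5 }  = { 5 } ∪ { 1 }
  { 3, 4 }  = complement { 1, 2, 5 }
  { 3, 5 }  = complement { 1, 2, 4 }
  { 4, 5 }  = { 4 } ∪ { 5 }
  { 1, 4, 5 }  = { 1, 4 } ∪ { 5 }
  { 2, 3, 5 }  = complement { 1, 4 }
  { 1, 2, 4, 5 }  = { 2, 5 } ∪ { 1, 4 }
  [26 total]
Round 4 adds 6:
  { 3 }  = complement { 1, 2, 4, 5 }
  { 2, 3 }  = complement { 1, 4, 5 }
  { 2, 4 }  = { 2 } ∪ { 4 }
  { 1, 2, 3 }  = complement { 4, 5 }
  { 1, 3, 5 }  = { 5 } ∪ { 1, 3 }
  { 2, 3, 4 }  = complement { 1, 5 }
  [32 total]
Round 5: stable.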